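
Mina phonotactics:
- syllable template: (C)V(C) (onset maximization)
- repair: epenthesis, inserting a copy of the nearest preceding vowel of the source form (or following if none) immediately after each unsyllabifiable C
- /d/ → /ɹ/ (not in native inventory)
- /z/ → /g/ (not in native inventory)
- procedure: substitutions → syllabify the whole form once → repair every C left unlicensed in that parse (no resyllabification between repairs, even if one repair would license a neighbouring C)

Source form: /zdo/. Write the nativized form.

goɹo

Substitution: /z/ → /g/, /d/ → /ɹ/, giving /gɹo/.
The consonants /g/ cannot be parsed into a legal (C)V(C) syllable (at most one coda consonant is licensed; onsets are limited to one consonant).
Inserting the epenthetic vowel yields /g/ → /go/.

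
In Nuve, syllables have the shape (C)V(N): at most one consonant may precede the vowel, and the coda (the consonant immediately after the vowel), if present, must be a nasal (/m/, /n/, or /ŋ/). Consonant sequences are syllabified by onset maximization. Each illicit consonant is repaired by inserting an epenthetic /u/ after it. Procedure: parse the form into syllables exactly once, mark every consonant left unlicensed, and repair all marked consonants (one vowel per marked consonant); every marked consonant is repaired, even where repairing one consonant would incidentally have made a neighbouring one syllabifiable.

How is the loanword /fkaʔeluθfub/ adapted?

fukaʔeluθufubu

The consonants /f/, /θ/, /b/ cannot be parsed into a legal (C)V(N) syllable (only a nasal (/m/, /n/, or /ŋ/) is licensed in coda position; onsets are limited to one consonant).
Each unlicensed consonant becomes the onset of a new syllable: /f/ → /fu/, /θ/ → /θu/, /b/ → /bu/.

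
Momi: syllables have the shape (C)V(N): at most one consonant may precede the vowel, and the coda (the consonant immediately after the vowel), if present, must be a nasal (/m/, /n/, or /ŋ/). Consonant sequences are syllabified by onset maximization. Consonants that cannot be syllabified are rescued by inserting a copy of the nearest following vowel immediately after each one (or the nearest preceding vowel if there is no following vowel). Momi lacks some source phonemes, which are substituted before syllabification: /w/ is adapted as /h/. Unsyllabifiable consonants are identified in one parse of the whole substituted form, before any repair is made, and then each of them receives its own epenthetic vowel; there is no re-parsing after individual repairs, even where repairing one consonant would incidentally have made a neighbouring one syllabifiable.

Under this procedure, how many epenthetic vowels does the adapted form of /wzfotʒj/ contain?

5

After substitution the input is /hzfotʒj/.
The unsyllabifiable consonants are /h/, /z/, /t/, /ʒ/, /j/; each receives one epenthetic vowel.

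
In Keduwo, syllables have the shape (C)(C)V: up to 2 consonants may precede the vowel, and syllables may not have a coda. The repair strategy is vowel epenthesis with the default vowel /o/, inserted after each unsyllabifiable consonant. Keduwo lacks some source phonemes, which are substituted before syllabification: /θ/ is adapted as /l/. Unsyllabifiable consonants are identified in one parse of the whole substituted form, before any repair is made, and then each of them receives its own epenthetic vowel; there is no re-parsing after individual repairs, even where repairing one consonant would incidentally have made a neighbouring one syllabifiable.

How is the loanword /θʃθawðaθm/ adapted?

Substitution: /θ/ → /l/, giving /lʃlawðalm/.
Under (C)(C)V, the unsyllabifiable consonants are /l/, /l/, /m/ (no codas are permitted; onsets may contain at most 2 consonants).
Epenthesis after each stranded consonant: /l/ → /lo/, /l/ → /lo/, /m/ → /mo/.

loʃlawðalomo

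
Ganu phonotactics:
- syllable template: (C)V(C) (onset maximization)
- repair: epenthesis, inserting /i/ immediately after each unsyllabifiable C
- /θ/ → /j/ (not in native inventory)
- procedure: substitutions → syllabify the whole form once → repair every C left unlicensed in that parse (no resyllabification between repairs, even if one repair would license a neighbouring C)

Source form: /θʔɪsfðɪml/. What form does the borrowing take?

jiʔɪsfiðɪmli

Substitution: /θ/ → /j/, giving /jʔɪsfðɪml/.
Syllabifying with onset maximization leaves /j/, /f/, /l/ stranded (at most one coda consonant is licensed; onsets are limited to one consonant).
Each unlicensed consonant becomes the onset of a new syllable: /j/ → /ji/, /f/ → /fi/, /l/ → /li/.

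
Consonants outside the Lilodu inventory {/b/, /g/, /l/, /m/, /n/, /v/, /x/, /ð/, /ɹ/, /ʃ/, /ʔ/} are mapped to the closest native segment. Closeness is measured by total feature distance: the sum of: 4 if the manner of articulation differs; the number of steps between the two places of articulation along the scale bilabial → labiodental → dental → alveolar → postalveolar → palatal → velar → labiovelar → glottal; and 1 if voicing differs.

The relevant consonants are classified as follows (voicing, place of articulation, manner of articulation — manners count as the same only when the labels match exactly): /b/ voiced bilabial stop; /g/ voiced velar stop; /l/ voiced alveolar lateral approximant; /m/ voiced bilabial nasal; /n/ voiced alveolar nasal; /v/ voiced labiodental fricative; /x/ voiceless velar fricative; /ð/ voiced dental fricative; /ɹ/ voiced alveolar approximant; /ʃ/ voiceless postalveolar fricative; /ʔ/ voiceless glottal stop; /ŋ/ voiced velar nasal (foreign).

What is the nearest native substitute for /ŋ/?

/n/ is closest: same manner (nasal), place distance 3 (velar→alveolar), same voicing; total 3. Next closest is /g/ at distance 4.

n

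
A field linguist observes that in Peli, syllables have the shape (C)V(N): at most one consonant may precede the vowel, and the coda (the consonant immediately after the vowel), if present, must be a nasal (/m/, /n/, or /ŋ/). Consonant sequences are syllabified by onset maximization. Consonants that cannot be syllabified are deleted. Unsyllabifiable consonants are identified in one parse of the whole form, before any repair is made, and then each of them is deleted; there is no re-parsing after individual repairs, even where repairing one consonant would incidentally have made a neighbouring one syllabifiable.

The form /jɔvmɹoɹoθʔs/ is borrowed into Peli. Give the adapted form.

Under (C)V(N), the unsyllabifiable consonants are /v/, /m/, /θ/, /ʔ/, /s/ (only a nasal (/m/, /n/, or /ŋ/) is licensed in coda position; onsets are limited to one consonant).
Deleting the stranded consonants removes /v/, /m/, /θ/, /ʔ/, /s/.

jɔɹoɹo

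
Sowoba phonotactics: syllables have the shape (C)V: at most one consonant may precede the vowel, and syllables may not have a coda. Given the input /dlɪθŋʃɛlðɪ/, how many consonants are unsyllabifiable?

4

The consonants /d/, /θ/, /ŋ/, /l/ cannot be parsed into a legal (C)V syllable (no codas are permitted; onsets are limited to one consonant).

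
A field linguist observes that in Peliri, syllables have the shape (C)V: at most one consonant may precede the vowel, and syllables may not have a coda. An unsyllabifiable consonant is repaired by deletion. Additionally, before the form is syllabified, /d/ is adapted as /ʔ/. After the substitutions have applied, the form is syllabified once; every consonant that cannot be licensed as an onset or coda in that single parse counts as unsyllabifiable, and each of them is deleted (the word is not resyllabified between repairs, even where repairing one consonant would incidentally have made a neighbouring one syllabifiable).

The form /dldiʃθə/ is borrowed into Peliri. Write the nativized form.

ʔiθə

Substitution: /d/ → /ʔ/, giving /ʔlʔiʃθə/.
Syllabifying with onset maximization leaves /ʔ/, /l/, /ʃ/ stranded (no codas are permitted; onsets are limited to one consonant).
Each unlicensed consonant is deleted: /ʔ/, /l/, /ʃ/.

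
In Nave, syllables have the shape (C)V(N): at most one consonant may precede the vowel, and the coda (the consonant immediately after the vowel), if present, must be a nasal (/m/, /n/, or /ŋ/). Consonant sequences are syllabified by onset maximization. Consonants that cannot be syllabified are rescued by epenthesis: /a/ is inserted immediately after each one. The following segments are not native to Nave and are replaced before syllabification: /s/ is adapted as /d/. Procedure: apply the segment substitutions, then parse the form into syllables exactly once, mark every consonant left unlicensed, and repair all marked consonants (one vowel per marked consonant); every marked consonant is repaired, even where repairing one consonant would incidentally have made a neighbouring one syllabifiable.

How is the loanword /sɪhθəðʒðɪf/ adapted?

dɪhaθəðaʒaðɪfa

Substitution: /s/ → /d/, giving /dɪhθəðʒðɪf/.
Syllabifying with onset maximization leaves /h/, /ð/, /ʒ/, /f/ stranded (only a nasal (/m/, /n/, or /ŋ/) is licensed in coda position; onsets are limited to one consonant).
Each unlicensed consonant becomes the onset of a new syllable: /h/ → /ha/, /ð/ → /ða/, /ʒ/ → /ʒa/, /f/ → /fa/.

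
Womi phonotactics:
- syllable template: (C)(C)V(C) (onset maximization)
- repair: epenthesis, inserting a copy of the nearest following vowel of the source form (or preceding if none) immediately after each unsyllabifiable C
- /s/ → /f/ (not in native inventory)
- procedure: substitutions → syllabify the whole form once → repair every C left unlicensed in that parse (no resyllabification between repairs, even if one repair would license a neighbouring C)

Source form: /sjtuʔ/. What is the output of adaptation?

fujtuʔ

Substitution: /s/ → /f/, giving /fjtuʔ/.
The consonants /f/ cannot be parsed into a legal (C)(C)V(C) syllable (at most one coda consonant is licensed; onsets may contain at most 2 consonants).
Each unlicensed consonant becomes the onset of a new syllable: /f/ → /fu/.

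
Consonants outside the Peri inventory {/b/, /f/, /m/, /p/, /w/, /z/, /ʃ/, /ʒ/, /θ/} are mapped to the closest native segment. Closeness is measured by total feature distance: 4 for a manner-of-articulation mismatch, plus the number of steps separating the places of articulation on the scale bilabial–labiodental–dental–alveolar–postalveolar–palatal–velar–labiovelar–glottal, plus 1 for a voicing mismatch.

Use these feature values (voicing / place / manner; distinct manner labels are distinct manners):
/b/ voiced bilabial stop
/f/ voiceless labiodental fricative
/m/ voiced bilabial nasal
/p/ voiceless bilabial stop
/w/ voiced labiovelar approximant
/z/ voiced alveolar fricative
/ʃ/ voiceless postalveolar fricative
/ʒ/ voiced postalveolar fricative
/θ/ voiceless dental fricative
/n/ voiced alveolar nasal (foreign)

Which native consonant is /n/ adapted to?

m

/m/ is closest: same manner (nasal), place distance 3 (alveolar→bilabial), same voicing; total 3. Next closest is /z/ at distance 4.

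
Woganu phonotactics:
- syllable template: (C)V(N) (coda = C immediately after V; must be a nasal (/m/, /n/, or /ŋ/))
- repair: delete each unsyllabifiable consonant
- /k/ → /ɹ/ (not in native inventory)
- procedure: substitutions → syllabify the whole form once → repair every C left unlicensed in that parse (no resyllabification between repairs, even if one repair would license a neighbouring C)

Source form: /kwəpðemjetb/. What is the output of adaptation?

wəðemje

Substitution: /k/ → /ɹ/, giving /ɹwəpðemjetb/.
The consonants /ɹ/, /p/, /t/, /b/ cannot be parsed into a legal (C)V(N) syllable (only a nasal (/m/, /n/, or /ŋ/) is licensed in coda position; onsets are limited to one consonant).
Each unlicensed consonant is deleted: /ɹ/, /p/, /t/, /b/.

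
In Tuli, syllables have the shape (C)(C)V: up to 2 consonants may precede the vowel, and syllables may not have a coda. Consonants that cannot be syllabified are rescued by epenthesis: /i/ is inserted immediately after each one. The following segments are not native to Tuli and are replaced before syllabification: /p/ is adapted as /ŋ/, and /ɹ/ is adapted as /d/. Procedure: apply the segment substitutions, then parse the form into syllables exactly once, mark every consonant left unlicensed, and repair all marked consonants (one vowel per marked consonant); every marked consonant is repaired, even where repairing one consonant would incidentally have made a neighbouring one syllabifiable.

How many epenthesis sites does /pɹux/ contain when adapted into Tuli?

1

After substitution the input is /ŋdux/.
The unsyllabifiable consonants are /x/; each receives one epenthetic vowel.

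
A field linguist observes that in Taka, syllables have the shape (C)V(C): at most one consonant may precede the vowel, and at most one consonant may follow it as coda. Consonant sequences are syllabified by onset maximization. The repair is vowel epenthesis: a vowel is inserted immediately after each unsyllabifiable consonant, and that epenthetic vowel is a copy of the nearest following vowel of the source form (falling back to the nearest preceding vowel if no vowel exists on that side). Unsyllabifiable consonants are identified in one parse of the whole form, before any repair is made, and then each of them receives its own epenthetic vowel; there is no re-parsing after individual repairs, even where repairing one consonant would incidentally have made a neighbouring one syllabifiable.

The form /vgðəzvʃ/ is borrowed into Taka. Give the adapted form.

vəgəðəzvəʃə

Syllabifying with onset maximization leaves /v/, /g/, /v/, /ʃ/ stranded (at most one coda consonant is licensed; onsets are limited to one consonant).
Each unlicensed consonant becomes the onset of a new syllable: /v/ → /və/, /g/ → /gə/, /v/ → /və/, /ʃ/ → /ʃə/.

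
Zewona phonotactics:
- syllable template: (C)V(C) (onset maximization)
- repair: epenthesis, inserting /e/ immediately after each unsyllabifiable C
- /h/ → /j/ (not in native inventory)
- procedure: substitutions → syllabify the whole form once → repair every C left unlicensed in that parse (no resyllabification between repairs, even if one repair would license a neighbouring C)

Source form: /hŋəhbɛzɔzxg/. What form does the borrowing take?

Substitution: /h/ → /j/, giving /jŋəjbɛzɔzxg/.
Syllabifying with onset maximization leaves /j/, /x/, /g/ stranded (at most one coda consonant is licensed; onsets are limited to one consonant).
Inserting the epenthetic vowel yields /j/ → /je/, /x/ → /xe/, /g/ → /ge/.

jeŋəjbɛzɔzxege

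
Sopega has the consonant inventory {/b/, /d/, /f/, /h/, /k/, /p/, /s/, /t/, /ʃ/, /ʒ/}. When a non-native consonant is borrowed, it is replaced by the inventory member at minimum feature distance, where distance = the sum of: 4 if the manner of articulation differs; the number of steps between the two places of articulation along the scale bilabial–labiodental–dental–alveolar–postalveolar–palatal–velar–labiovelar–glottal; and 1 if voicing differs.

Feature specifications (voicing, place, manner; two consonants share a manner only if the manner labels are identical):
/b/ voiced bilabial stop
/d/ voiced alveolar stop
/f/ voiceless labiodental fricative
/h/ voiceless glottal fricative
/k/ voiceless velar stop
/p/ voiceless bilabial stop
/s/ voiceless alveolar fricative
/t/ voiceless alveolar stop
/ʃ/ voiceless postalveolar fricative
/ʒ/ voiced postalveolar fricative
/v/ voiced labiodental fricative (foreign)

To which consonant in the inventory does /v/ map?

f

/f/ is closest: same manner (fricative), place distance 0 (labiodental→labiodental), voicing differs (+1); total 1. Next closest is /s/ at distance 3.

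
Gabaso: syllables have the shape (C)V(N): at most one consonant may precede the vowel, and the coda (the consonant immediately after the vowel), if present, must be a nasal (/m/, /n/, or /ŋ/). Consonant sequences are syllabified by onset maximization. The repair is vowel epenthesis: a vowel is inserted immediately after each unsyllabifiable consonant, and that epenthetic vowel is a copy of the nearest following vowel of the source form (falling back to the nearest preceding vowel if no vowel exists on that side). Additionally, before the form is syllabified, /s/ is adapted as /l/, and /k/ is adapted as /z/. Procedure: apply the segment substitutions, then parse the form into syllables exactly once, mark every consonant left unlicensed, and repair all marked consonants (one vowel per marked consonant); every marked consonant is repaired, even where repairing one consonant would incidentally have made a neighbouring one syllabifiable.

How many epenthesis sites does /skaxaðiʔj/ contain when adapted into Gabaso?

3

After substitution the input is /lzaxaðiʔj/.
The unsyllabifiable consonants are /l/, /ʔ/, /j/; each receives one epenthetic vowel.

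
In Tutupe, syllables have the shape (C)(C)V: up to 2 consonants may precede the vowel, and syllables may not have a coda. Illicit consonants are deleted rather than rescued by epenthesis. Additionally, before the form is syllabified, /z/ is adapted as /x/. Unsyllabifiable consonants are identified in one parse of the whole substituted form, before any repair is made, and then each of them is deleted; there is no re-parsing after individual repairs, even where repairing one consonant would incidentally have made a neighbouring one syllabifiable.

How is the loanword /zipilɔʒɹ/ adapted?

Substitution: /z/ → /x/, giving /xipilɔʒɹ/.
Syllabifying with onset maximization leaves /ʒ/, /ɹ/ stranded (no codas are permitted; onsets may contain at most 2 consonants).
Deleting the stranded consonants removes /ʒ/, /ɹ/.

xipilɔ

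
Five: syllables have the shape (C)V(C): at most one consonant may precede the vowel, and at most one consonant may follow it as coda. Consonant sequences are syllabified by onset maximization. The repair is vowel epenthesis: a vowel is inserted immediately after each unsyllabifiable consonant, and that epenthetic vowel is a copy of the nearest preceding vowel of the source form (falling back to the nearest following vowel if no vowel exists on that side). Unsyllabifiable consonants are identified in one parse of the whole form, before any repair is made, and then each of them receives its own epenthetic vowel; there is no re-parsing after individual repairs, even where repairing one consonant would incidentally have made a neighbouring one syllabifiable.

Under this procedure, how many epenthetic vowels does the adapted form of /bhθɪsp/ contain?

The unsyllabifiable consonants are /b/, /h/, /p/; each receives one epenthetic vowel.

3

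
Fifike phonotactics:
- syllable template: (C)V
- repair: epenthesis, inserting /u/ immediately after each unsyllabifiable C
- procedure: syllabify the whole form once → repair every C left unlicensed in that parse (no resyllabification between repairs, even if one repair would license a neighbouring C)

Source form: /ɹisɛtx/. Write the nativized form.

ɹisɛtuxu

Under (C)V, the unsyllabifiable consonants are /t/, /x/ (no codas are permitted; onsets are limited to one consonant).
Each unlicensed consonant becomes the onset of a new syllable: /t/ → /tu/, /x/ → /xu/.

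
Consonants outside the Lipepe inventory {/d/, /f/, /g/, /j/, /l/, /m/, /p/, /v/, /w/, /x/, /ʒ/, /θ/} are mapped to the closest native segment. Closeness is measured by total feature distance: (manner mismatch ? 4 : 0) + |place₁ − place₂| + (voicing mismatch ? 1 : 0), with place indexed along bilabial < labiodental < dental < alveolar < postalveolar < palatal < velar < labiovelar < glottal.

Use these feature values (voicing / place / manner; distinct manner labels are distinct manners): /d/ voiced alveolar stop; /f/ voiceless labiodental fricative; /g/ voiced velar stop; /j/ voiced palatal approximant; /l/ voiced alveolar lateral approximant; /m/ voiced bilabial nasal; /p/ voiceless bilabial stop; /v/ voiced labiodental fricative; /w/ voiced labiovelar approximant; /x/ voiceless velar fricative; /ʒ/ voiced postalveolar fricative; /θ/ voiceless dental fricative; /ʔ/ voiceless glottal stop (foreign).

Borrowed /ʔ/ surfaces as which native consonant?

g

/g/ is closest: same manner (stop), place distance 2 (glottal→velar), voicing differs (+1); total 3. Next closest is /d/ at distance 6.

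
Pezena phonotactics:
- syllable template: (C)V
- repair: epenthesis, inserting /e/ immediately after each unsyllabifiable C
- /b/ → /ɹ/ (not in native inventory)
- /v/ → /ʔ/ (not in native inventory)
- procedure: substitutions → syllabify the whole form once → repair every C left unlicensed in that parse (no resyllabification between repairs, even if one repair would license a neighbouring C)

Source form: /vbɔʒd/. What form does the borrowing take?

ʔeɹɔʒede

Substitution: /v/ → /ʔ/, /b/ → /ɹ/, giving /ʔɹɔʒd/.
Under (C)V, the unsyllabifiable consonants are /ʔ/, /ʒ/, /d/ (no codas are permitted; onsets are limited to one consonant).
Each unlicensed consonant becomes the onset of a new syllable: /ʔ/ → /ʔe/, /ʒ/ → /ʒe/, /d/ → /de/.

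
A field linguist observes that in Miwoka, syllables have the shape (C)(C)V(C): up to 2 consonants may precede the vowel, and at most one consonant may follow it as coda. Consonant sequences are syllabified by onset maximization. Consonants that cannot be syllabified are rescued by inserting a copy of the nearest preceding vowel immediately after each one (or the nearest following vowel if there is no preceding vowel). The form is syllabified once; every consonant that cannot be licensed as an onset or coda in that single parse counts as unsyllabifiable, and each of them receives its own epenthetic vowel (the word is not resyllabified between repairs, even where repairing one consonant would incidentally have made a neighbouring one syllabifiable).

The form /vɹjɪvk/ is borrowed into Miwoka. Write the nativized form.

vɪɹjɪvkɪ

The consonants /v/, /k/ cannot be parsed into a legal (C)(C)V(C) syllable (at most one coda consonant is licensed; onsets may contain at most 2 consonants).
Each unlicensed consonant becomes the onset of a new syllable: /v/ → /vɪ/, /k/ → /kɪ/.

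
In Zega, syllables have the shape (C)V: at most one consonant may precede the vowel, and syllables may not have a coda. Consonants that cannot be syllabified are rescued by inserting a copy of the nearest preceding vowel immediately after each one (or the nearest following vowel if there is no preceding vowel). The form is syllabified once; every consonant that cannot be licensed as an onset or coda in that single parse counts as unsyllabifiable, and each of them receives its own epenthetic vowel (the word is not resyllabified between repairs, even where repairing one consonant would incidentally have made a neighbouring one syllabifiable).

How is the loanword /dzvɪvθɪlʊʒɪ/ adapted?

dɪzɪvɪvɪθɪlʊʒɪ

Under (C)V, the unsyllabifiable consonants are /d/, /z/, /v/ (no codas are permitted; onsets are limited to one consonant).
Epenthesis after each stranded consonant: /d/ → /dɪ/, /z/ → /zɪ/, /v/ → /vɪ/.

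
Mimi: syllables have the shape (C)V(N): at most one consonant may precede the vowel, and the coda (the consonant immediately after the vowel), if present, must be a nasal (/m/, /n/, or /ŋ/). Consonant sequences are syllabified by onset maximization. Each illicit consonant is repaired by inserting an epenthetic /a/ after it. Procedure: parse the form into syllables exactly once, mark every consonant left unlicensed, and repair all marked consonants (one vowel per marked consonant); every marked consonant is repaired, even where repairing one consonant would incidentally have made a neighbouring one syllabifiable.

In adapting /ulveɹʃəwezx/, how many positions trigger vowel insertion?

The unsyllabifiable consonants are /l/, /ɹ/, /z/, /x/; each receives one epenthetic vowel.

4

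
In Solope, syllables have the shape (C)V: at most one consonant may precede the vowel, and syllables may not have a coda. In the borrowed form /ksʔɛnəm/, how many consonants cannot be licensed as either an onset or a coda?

Under (C)V, the unsyllabifiable consonants are /k/, /s/, /m/ (no codas are permitted; onsets are limited to one consonant).

3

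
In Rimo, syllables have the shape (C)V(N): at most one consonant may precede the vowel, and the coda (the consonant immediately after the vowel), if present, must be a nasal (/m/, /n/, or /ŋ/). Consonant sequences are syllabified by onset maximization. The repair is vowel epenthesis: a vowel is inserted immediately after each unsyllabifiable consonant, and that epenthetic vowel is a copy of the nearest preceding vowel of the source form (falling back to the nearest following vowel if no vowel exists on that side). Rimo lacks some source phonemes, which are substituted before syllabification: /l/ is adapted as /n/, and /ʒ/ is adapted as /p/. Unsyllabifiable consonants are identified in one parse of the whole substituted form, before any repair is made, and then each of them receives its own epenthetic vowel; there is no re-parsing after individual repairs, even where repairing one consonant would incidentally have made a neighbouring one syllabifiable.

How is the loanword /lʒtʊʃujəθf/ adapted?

Substitution: /l/ → /n/, /ʒ/ → /p/, giving /nptʊʃujəθf/.
Syllabifying with onset maximization leaves /n/, /p/, /θ/, /f/ stranded (only a nasal (/m/, /n/, or /ŋ/) is licensed in coda position; onsets are limited to one consonant).
Inserting the epenthetic vowel yields /n/ → /nʊ/, /p/ → /pʊ/, /θ/ → /θə/, /f/ → /fə/.

nʊpʊtʊʃujəθəfə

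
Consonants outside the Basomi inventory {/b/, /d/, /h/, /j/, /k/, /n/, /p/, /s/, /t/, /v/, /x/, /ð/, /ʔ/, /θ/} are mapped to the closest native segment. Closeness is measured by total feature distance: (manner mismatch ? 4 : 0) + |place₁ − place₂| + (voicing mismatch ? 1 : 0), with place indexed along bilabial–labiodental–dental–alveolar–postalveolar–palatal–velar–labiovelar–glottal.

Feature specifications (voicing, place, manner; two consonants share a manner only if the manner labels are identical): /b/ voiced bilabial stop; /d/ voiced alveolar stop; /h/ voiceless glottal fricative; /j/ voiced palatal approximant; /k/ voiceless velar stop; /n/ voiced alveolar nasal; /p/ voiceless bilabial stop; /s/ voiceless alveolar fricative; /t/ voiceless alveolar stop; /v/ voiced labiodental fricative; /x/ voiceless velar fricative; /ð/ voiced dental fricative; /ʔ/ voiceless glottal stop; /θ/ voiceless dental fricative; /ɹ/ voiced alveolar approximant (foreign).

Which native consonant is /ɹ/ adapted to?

j

/j/ is closest: same manner (approximant), place distance 2 (alveolar→palatal), same voicing; total 2. Next closest is /d/ at distance 4.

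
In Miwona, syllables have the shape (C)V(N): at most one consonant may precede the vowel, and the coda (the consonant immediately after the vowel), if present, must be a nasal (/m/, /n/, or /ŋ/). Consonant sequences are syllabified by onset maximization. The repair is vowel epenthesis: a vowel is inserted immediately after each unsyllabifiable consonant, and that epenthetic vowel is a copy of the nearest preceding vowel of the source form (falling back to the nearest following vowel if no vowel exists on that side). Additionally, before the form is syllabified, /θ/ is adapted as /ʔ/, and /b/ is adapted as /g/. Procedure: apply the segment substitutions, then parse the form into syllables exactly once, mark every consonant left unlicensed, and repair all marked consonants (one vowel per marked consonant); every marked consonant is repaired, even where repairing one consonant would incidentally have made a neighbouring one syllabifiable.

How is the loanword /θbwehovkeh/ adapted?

Substitution: /θ/ → /ʔ/, /b/ → /g/, giving /ʔgwehovkeh/.
Syllabifying with onset maximization leaves /ʔ/, /g/, /v/, /h/ stranded (only a nasal (/m/, /n/, or /ŋ/) is licensed in coda position; onsets are limited to one consonant).
Epenthesis after each stranded consonant: /ʔ/ → /ʔe/, /g/ → /ge/, /v/ → /vo/, /h/ → /he/.

ʔegewehovokehe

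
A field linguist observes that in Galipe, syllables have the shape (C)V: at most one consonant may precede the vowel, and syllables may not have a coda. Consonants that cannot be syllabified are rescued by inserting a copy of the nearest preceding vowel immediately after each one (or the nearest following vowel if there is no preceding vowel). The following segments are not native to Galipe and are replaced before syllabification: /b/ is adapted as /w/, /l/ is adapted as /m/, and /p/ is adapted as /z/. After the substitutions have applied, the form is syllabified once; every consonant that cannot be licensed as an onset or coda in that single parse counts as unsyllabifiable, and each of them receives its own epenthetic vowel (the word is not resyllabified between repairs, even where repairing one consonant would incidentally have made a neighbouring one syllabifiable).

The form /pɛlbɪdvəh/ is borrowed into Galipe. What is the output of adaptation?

Substitution: /p/ → /z/, /l/ → /m/, /b/ → /w/, giving /zɛmwɪdvəh/.
Syllabifying with onset maximization leaves /m/, /d/, /h/ stranded (no codas are permitted; onsets are limited to one consonant).
Each unlicensed consonant becomes the onset of a new syllable: /m/ → /mɛ/, /d/ → /dɪ/, /h/ → /hə/.

zɛmɛwɪdɪvəhə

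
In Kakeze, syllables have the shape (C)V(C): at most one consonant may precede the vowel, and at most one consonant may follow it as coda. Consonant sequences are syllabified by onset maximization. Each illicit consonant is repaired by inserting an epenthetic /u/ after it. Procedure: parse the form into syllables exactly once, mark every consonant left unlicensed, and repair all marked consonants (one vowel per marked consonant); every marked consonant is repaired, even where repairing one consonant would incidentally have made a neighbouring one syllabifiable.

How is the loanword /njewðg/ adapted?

nujewðugu

Syllabifying with onset maximization leaves /n/, /ð/, /g/ stranded (at most one coda consonant is licensed; onsets are limited to one consonant).
Inserting the epenthetic vowel yields /n/ → /nu/, /ð/ → /ðu/, /g/ → /gu/.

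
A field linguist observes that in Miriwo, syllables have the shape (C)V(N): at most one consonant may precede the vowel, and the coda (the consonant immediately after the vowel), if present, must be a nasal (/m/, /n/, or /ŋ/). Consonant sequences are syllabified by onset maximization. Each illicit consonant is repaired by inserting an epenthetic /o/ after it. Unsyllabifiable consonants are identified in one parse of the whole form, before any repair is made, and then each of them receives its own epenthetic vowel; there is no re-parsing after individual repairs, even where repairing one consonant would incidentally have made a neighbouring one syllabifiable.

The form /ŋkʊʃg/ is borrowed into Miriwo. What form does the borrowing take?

The consonants /ŋ/, /ʃ/, /g/ cannot be parsed into a legal (C)V(N) syllable (only a nasal (/m/, /n/, or /ŋ/) is licensed in coda position; onsets are limited to one consonant).
Each unlicensed consonant becomes the onset of a new syllable: /ŋ/ → /ŋo/, /ʃ/ → /ʃo/, /g/ → /go/.

ŋokʊʃogo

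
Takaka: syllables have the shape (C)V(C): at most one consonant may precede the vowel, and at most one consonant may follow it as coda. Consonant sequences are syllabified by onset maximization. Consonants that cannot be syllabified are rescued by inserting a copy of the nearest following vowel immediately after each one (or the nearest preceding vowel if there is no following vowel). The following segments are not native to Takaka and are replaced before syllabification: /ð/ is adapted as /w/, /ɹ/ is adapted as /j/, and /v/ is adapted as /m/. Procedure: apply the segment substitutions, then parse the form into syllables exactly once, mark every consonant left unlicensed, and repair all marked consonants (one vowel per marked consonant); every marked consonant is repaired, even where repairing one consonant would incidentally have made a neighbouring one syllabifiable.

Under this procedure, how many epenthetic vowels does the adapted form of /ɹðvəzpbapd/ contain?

After substitution the input is /jwməzpbapd/.
The unsyllabifiable consonants are /j/, /w/, /p/, /d/; each receives one epenthetic vowel.

4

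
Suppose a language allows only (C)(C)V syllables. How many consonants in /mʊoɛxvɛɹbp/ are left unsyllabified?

Under (C)(C)V, the unsyllabifiable consonants are /ɹ/, /b/, /p/ (no codas are permitted; onsets may contain at most 2 consonants).

3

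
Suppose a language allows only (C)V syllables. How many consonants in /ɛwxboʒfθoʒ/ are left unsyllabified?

5

Under (C)V, the unsyllabifiable consonants are /w/, /x/, /ʒ/, /f/, /ʒ/ (no codas are permitted; onsets are limited to one consonant).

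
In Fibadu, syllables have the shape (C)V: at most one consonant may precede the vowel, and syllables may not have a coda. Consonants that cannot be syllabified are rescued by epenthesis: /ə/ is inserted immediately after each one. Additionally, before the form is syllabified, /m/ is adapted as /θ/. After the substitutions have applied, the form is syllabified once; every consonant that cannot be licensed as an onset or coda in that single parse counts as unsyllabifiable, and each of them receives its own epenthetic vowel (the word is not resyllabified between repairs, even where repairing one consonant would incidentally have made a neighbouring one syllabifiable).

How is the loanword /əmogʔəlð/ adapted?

Substitution: /m/ → /θ/, giving /əθogʔəlð/.
Under (C)V, the unsyllabifiable consonants are /g/, /l/, /ð/ (no codas are permitted; onsets are limited to one consonant).
Inserting the epenthetic vowel yields /g/ → /gə/, /l/ → /lə/, /ð/ → /ðə/.

əθogəʔələðə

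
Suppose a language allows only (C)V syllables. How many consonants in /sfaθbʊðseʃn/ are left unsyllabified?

Under (C)V, the unsyllabifiable consonants are /s/, /θ/, /ð/, /ʃ/, /n/ (no codas are permitted; onsets are limited to one consonant).

5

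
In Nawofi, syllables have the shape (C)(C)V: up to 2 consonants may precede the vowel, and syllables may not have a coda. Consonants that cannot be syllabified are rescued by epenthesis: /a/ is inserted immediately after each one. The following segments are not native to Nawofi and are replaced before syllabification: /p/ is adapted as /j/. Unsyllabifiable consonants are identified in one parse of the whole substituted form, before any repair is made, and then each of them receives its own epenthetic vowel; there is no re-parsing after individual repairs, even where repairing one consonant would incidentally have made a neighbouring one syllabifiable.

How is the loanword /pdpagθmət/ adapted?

jadjagaθməta

Substitution: /p/ → /j/, giving /jdjagθmət/.
Under (C)(C)V, the unsyllabifiable consonants are /j/, /g/, /t/ (no codas are permitted; onsets may contain at most 2 consonants).
Each unlicensed consonant becomes the onset of a new syllable: /j/ → /ja/, /g/ → /ga/, /t/ → /ta/.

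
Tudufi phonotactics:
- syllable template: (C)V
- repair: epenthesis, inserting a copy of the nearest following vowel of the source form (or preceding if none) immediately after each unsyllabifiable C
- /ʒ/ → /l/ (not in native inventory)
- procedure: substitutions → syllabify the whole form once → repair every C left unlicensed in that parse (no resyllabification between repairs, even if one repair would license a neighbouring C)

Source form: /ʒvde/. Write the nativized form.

levede

Substitution: /ʒ/ → /l/, giving /lvde/.
The consonants /l/, /v/ cannot be parsed into a legal (C)V syllable (no codas are permitted; onsets are limited to one consonant).
Inserting the epenthetic vowel yields /l/ → /le/, /v/ → /ve/.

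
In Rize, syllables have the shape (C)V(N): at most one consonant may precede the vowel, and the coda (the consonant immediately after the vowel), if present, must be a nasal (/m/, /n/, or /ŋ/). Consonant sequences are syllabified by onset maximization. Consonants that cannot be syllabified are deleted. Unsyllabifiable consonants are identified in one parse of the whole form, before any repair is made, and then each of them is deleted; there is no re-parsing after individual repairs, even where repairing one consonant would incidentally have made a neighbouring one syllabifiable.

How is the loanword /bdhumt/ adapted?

hum

The consonants /b/, /d/, /t/ cannot be parsed into a legal (C)V(N) syllable (only a nasal (/m/, /n/, or /ŋ/) is licensed in coda position; onsets are limited to one consonant).
Deleting the stranded consonants removes /b/, /d/, /t/.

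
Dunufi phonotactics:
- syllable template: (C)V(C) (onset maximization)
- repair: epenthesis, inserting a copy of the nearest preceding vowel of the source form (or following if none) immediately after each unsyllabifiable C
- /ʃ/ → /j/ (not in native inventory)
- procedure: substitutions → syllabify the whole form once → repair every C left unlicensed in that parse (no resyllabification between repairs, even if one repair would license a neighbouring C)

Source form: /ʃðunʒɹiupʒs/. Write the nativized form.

Substitution: /ʃ/ → /j/, giving /jðunʒɹiupʒs/.
Syllabifying with onset maximization leaves /j/, /ʒ/, /ʒ/, /s/ stranded (at most one coda consonant is licensed; onsets are limited to one consonant).
Each unlicensed consonant becomes the onset of a new syllable: /j/ → /ju/, /ʒ/ → /ʒu/, /ʒ/ → /ʒu/, /s/ → /su/.

juðunʒuɹiupʒusu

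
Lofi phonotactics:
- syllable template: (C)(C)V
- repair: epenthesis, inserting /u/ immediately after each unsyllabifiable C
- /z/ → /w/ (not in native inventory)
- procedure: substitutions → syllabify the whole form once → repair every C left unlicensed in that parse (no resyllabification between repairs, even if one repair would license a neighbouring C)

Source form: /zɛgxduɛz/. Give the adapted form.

Substitution: /z/ → /w/, giving /wɛgxduɛw/.
The consonants /g/, /w/ cannot be parsed into a legal (C)(C)V syllable (no codas are permitted; onsets may contain at most 2 consonants).
Epenthesis after each stranded consonant: /g/ → /gu/, /w/ → /wu/.

wɛguxduɛwu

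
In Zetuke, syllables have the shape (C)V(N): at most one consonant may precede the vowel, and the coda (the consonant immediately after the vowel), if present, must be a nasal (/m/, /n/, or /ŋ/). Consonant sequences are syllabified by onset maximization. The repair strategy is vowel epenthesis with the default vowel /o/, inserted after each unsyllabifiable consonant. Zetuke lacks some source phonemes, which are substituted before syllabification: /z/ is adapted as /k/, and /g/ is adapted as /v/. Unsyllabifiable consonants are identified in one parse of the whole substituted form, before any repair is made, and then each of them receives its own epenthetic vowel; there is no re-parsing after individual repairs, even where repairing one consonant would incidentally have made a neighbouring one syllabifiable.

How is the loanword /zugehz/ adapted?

kuvehoko

Substitution: /z/ → /k/, /g/ → /v/, giving /kuvehk/.
The consonants /h/, /k/ cannot be parsed into a legal (C)V(N) syllable (only a nasal (/m/, /n/, or /ŋ/) is licensed in coda position; onsets are limited to one consonant).
Epenthesis after each stranded consonant: /h/ → /ho/, /k/ → /ko/.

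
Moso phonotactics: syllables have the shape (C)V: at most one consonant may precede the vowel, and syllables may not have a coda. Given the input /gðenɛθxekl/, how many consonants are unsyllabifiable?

Under (C)V, the unsyllabifiable consonants are /g/, /θ/, /k/, /l/ (no codas are permitted; onsets are limited to one consonant).

4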